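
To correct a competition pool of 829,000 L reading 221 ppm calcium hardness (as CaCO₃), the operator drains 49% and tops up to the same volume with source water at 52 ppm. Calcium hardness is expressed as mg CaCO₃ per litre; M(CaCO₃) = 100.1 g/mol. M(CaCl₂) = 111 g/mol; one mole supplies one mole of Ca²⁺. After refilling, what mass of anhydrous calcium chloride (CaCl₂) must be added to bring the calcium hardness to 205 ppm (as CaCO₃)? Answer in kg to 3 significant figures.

61.4 kg

After draining 49% and refilling: 221 × 0.51 + 52 × 0.49 = 138.19 ppm.
Deficit to target: 205 − 138.19 = 66.81 mg/L.
As CaCO₃: 66.81 mg/L × 829,000 L = 55,390 g; ÷ 100.1 = 553.3 mol Ca²⁺.
Mass: 553.3 × 111 = 61,420 g.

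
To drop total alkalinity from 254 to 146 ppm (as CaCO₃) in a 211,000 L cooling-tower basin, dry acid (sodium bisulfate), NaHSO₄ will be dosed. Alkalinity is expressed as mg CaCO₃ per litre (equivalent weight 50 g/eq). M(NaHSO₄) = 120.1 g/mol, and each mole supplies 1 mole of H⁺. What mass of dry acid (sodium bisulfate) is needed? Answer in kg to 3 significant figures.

54.7 kg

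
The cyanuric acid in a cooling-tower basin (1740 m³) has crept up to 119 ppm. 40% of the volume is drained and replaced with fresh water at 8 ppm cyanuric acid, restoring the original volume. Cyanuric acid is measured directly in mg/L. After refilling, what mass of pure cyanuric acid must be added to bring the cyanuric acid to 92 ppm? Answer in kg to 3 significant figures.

Volume: 1740 m³ = 1,740,000 L.
After draining 40% and refilling: 119 × 0.60 + 8 × 0.40 = 74.6 ppm.
Deficit to target: 92 − 74.6 = 17.4 mg/L.
Mass: 17.4 mg/L × 1,740,000 L = 30,280 g cyanuric acid.

30.3 kg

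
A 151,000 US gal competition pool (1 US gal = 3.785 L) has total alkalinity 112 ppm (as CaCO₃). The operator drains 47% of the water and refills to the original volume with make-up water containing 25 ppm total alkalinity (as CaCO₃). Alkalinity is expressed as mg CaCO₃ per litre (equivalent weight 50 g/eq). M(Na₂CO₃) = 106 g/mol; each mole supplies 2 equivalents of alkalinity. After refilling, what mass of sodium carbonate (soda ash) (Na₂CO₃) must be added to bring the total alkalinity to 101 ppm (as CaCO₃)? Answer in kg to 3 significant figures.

Volume: 151,000 US gal × 3.785 L/gal = 571,535 L.
After draining 47% and refilling: 112 × 0.53 + 25 × 0.47 = 71.11 ppm.
Deficit to target: 101 − 71.11 = 29.89 mg/L.
As CaCO₃: 29.89 mg/L × 571,535 L = 17,080 g; ÷ 50 g/eq ÷ 2 = 170.8 mol Na₂CO₃.
Mass: 170.8 × 106 = 18,110 g.

18.1 kg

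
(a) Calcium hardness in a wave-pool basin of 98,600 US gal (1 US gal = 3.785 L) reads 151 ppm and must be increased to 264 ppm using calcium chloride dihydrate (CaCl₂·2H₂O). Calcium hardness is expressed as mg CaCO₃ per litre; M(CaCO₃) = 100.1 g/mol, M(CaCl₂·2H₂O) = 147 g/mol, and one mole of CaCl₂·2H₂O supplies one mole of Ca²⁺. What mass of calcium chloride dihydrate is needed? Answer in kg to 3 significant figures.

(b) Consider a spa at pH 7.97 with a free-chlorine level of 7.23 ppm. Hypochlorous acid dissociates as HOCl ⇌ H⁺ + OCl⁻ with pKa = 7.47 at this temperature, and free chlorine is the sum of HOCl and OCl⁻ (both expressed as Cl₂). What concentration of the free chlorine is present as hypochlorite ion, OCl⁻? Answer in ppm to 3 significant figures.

(a) Volume: 98,600 US gal × 3.785 L/gal = 373,201 L.
(a) Hardness to add: (264 − 151) = 113 mg/L as CaCO₃ × 373,201 L = 42,170 g as CaCO₃.
(a) Moles of Ca²⁺ (1 mol Ca²⁺ ≡ 1 mol CaCO₃): 42,170 / 100.1 g/mol = 421.3 mol.
(a) Mass of CaCl₂·2H₂O: 421.3 × 147 = 61,930 g.

(b) [OCl⁻]/[HOCl] = 10^(pH − pKa) = 10^(7.97 − 7.47) = 10^0.50 = 3.162.
(b) Fraction as HOCl = 1 / (1 + 3.162) = 0.2403.
(b) OCl⁻ = (1 − 0.2403) × 7.23 ppm = 5.493 ppm.

(a) 61.9 kg; (b) 5.49 ppm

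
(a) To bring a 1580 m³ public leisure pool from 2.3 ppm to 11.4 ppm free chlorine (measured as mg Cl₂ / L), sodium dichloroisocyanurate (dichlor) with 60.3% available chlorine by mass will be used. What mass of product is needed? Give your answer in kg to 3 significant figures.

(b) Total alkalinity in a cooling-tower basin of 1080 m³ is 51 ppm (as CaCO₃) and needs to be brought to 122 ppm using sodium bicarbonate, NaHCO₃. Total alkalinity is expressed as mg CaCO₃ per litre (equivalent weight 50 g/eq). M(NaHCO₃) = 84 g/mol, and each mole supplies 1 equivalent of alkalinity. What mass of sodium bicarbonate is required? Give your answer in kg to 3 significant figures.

(a) 23.8 kg; (b) 129 kg

(a) Volume: 1580 m³ = 1,580,000 L.
(a) Chlorine deficit: 11.4 − 2.3 = 9.1 ppm = 9.1 mg/L as Cl₂.
(a) Cl₂ equivalent needed: 9.1 mg/L × 1,580,000 L = 14,380,000 mg = 14,380 g.
(a) Product at 60.3% available chlorine: 14,380 / 0.603 = 23,840 g.

(b) Volume: 1080 m³ = 1,080,000 L.
(b) Alkalinity to add: (122 − 51) = 71 mg/L as CaCO₃ × 1,080,000 L = 76,680 g as CaCO₃.
(b) Equivalents: 76,680 g ÷ 50 g/eq = 1534 eq.
(b) NaHCO₃ supplies 1 eq per mole → 1534 mol.
(b) Mass: 1534 mol × 84 g/mol = 128,800 g.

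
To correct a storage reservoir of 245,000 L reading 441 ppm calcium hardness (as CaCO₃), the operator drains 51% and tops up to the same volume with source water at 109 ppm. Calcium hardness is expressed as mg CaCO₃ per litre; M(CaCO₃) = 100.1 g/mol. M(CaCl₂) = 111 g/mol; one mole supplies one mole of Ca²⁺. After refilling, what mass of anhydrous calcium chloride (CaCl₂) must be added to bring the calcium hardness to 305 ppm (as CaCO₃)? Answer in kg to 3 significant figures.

After draining 51% and refilling: 441 × 0.49 + 109 × 0.51 = 271.68 ppm.
Deficit to target: 305 − 271.68 = 33.32 mg/L.
As CaCO₃: 33.32 mg/L × 245,000 L = 8163 g; ÷ 100.1 = 81.55 mol Ca²⁺.
Mass: 81.55 × 111 = 9052 g.

9.05 kg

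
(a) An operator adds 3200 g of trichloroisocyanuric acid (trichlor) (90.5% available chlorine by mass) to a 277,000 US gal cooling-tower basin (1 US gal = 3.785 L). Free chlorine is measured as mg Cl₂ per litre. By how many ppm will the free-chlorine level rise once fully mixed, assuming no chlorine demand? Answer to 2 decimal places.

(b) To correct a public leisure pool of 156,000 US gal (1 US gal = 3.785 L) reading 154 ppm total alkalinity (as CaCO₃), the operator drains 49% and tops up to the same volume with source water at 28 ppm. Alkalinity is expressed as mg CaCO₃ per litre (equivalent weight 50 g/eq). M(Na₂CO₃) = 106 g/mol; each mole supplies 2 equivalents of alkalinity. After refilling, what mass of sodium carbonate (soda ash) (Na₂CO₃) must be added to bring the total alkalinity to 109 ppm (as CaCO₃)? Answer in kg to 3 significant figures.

(a) Volume: 277,000 US gal × 3.785 L/gal = 1,048,445 L.
(a) Available chlorine delivered: 3200 g × 0.905 = 2896 g as Cl₂.
(a) Concentration rise: 2896 g / 1,048,445 L = 2.762 mg/L = 2.76 ppm.

(b) Volume: 156,000 US gal × 3.785 L/gal = 590,460 L.
(b) After draining 49% and refilling: 154 × 0.51 + 28 × 0.49 = 92.26 ppm.
(b) Deficit to target: 109 − 92.26 = 16.74 mg/L.
(b) As CaCO₃: 16.74 mg/L × 590,460 L = 9884 g; ÷ 50 g/eq ÷ 2 = 98.84 mol Na₂CO₃.
(b) Mass: 98.84 × 106 = 10,480 g.

(a) 2.76 ppm; (b) 10.5 kg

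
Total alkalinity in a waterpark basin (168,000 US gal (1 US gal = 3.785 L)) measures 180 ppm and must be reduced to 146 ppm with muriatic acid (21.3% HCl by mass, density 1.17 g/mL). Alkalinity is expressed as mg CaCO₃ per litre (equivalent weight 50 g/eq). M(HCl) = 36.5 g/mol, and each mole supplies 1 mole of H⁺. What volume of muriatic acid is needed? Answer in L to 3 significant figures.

63.3 L

Volume: 168,000 US gal × 3.785 L/gal = 635,880 L.
Alkalinity to neutralize: (180 − 146) = 34 mg/L as CaCO₃ × 635,880 L = 21,620 g as CaCO₃.
Equivalents of H⁺ required: 21,620 ÷ 50 g/eq = 432.4 eq = 432.4 mol HCl.
Mass of HCl: 432.4 × 36.5 = 15,780 g.
Mass of 21.3% solution: 15,780 / 0.213 = 74,100 g.
Volume: 74,100 g ÷ 1.17 g/mL = 63,330 mL.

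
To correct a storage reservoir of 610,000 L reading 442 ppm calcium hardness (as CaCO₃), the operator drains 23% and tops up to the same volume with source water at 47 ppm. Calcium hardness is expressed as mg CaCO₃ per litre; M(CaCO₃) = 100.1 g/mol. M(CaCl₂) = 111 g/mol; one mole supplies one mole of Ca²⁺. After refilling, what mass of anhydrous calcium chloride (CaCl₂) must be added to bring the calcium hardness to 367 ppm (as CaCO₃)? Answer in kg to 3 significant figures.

10.7 kg

After draining 23% and refilling: 442 × 0.77 + 47 × 0.23 = 351.15 ppm.
Deficit to target: 367 − 351.15 = 15.85 mg/L.
As CaCO₃: 15.85 mg/L × 610,000 L = 9668 g; ÷ 100.1 = 96.59 mol Ca²⁺.
Mass: 96.59 × 111 = 10,720 g.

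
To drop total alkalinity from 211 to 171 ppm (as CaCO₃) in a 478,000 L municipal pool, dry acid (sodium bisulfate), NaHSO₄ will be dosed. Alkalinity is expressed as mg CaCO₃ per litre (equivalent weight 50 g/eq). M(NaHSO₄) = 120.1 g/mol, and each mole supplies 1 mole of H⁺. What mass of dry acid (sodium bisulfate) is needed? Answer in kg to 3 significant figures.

Alkalinity to neutralize: (211 − 171) = 40 mg/L as CaCO₃ × 478,000 L = 19,120 g as CaCO₃.
Equivalents of H⁺ required: 19,120 ÷ 50 g/eq = 382.4 eq = 382.4 mol NaHSO₄.
Mass of NaHSO₄: 382.4 × 120.1 = 45,930 g.

45.9 kg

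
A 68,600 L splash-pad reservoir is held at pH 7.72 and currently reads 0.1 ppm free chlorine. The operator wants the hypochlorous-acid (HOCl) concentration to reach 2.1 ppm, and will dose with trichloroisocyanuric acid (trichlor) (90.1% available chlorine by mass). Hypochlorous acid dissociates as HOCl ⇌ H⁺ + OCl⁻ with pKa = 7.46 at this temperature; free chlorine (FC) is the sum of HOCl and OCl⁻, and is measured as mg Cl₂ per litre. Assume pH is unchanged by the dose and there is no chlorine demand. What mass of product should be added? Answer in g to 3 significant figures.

[OCl⁻]/[HOCl] = 10^(pH − pKa) = 10^(7.72 − 7.46) = 1.82; fraction as HOCl = 1/(1 + 1.82) = 0.3546.
Free chlorine required for 2.1 ppm HOCl: 2.1 / 0.3546 = 5.921 ppm.
FC to add: 5.921 − 0.1 = 5.821 mg/L as Cl₂.
Cl₂ equivalent: 5.821 mg/L × 68,600 L = 399.3 g.
Product at 90.1% available Cl: 399.3 / 0.901 = 443.2 g.

443 g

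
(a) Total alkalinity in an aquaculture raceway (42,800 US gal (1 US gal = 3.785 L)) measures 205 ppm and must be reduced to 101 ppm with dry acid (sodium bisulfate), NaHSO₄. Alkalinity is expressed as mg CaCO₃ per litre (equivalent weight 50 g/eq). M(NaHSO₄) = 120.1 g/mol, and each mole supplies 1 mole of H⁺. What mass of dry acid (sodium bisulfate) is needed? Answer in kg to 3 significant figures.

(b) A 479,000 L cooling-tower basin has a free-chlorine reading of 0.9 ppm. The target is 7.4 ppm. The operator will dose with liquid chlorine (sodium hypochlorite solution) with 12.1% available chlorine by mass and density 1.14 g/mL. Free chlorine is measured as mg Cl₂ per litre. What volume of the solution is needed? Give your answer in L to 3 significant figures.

(a) Volume: 42,800 US gal × 3.785 L/gal = 161,998 L.
(a) Alkalinity to neutralize: (205 − 101) = 104 mg/L as CaCO₃ × 161,998 L = 16,850 g as CaCO₃.
(a) Equivalents of H⁺ required: 16,850 ÷ 50 g/eq = 337 eq = 337 mol NaHSO₄.
(a) Mass of NaHSO₄: 337 × 120.1 = 40,470 g.

(b) Chlorine deficit: 7.4 − 0.9 = 6.5 ppm = 6.5 mg/L as Cl₂.
(b) Cl₂ equivalent needed: 6.5 mg/L × 479,000 L = 3,114,000 mg = 3114 g.
(b) Product at 12.1% available chlorine: 3114 / 0.121 = 25,730 g.
(b) Volume at density 1.14 g/mL: 25,730 g ÷ 1.14 g/mL = 22,570 mL.

(a) 40.5 kg; (b) 22.6 L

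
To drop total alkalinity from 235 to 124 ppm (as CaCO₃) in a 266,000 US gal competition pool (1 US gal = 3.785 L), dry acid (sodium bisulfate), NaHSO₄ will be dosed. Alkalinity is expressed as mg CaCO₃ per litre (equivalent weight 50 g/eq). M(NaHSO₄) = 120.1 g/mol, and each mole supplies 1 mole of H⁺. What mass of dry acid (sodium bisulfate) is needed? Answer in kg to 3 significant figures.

268 kg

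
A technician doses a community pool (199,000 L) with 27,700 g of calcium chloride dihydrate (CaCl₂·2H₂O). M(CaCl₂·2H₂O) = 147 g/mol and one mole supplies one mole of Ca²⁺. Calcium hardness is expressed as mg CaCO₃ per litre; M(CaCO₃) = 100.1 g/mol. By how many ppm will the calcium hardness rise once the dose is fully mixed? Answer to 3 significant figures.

Moles of Ca²⁺: 27,700 g ÷ 147 g/mol = 188.4 mol.
As CaCO₃: 188.4 mol × 100.1 g/mol = 18,860 g.
Rise: 18,860 g / 199,000 L × 1000 = 94.79 mg/L.

94.8 ppm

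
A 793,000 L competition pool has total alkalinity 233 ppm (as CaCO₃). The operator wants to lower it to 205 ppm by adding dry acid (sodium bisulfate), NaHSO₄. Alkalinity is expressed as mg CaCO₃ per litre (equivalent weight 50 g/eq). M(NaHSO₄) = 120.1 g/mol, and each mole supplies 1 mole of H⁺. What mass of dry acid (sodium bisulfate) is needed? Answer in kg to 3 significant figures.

Alkalinity to neutralize: (233 − 205) = 28 mg/L as CaCO₃ × 793,000 L = 22,200 g as CaCO₃.
Equivalents of H⁺ required: 22,200 ÷ 50 g/eq = 444.1 eq = 444.1 mol NaHSO₄.
Mass of NaHSO₄: 444.1 × 120.1 = 53,330 g.

53.3 kg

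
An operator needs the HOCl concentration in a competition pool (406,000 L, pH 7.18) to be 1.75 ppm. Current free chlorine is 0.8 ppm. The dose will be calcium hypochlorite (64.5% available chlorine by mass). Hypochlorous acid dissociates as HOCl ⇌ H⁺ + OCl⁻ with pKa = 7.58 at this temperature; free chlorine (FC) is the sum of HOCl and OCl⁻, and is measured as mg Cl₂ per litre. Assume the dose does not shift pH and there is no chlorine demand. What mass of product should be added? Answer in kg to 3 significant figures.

1.04 kg

[OCl⁻]/[HOCl] = 10^(pH − pKa) = 10^(7.18 − 7.58) = 0.3981; fraction as HOCl = 1/(1 + 0.3981) = 0.7153.
Free chlorine required for 1.75 ppm HOCl: 1.75 / 0.7153 = 2.447 ppm.
FC to add: 2.447 − 0.8 = 1.647 mg/L as Cl₂.
Cl₂ equivalent: 1.647 mg/L × 406,000 L = 668.6 g.
Product at 64.5% available Cl: 668.6 / 0.645 = 1037 g.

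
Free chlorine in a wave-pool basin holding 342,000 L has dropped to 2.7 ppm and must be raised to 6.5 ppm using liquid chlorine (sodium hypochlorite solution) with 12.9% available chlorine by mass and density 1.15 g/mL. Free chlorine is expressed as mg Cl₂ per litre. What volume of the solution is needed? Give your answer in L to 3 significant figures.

Chlorine deficit: 6.5 − 2.7 = 3.8 ppm = 3.8 mg/L as Cl₂.
Cl₂ equivalent needed: 3.8 mg/L × 342,000 L = 1,300,000 mg = 1300 g.
Product at 12.9% available chlorine: 1300 / 0.129 = 10,070 g.
Volume at density 1.15 g/mL: 10,070 g ÷ 1.15 g/mL = 8760 mL.

8.76 L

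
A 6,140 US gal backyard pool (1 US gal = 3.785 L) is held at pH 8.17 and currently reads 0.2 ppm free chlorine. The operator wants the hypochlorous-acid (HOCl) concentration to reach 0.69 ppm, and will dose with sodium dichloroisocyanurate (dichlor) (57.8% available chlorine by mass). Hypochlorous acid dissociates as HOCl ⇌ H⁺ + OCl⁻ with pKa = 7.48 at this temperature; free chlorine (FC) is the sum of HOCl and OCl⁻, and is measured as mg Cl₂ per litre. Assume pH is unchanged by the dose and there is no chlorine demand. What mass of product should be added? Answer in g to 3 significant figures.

Volume: 6,140 US gal × 3.785 L/gal = 23,240 L.
[OCl⁻]/[HOCl] = 10^(pH − pKa) = 10^(8.17 − 7.48) = 4.898; fraction as HOCl = 1/(1 + 4.898) = 0.1696.
Free chlorine required for 0.69 ppm HOCl: 0.69 / 0.1696 = 4.069 ppm.
FC to add: 4.069 − 0.2 = 3.869 mg/L as Cl₂.
Cl₂ equivalent: 3.869 mg/L × 23,240 L = 89.93 g.
Product at 57.8% available Cl: 89.93 / 0.578 = 155.6 g.

156 g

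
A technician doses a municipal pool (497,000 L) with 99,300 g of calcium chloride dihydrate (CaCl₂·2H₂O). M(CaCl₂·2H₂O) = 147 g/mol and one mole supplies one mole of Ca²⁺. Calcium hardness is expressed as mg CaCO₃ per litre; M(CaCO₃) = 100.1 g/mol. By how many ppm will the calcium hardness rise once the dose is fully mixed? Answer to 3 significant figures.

136 ppm

Moles of Ca²⁺: 99,300 g ÷ 147 g/mol = 675.5 mol.
As CaCO₃: 675.5 mol × 100.1 g/mol = 67,620 g.
Rise: 67,620 g / 497,000 L × 1000 = 136.1 mg/L.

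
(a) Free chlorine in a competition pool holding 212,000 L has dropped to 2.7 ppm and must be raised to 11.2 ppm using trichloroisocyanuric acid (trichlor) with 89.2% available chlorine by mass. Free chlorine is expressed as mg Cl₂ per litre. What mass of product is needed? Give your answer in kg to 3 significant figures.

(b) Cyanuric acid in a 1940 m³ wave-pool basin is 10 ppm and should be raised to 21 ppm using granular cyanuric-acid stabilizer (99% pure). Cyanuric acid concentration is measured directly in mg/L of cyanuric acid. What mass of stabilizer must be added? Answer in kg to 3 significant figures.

(a) 2.02 kg; (b) 21.6 kg

(a) Chlorine deficit: 11.2 − 2.7 = 8.5 ppm = 8.5 mg/L as Cl₂.
(a) Cl₂ equivalent needed: 8.5 mg/L × 212,000 L = 1,802,000 mg = 1802 g.
(a) Product at 89.2% available chlorine: 1802 / 0.892 = 2020 g.

(b) Volume: 1940 m³ = 1,940,000 L.
(b) CYA to add: (21 − 10) = 11 mg/L × 1,940,000 L = 21,340 g cyanuric acid.
(b) At 99% purity: 21,340 / 0.99 = 21,560 g product.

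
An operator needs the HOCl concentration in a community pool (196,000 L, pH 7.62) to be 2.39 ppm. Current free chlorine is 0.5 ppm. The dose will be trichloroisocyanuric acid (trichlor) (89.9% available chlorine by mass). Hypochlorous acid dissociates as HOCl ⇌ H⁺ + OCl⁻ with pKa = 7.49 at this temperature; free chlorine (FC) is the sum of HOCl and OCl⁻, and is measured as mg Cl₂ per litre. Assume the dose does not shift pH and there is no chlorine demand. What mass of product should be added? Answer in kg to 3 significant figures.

1.11 kg

[OCl⁻]/[HOCl] = 10^(pH − pKa) = 10^(7.62 − 7.49) = 1.349; fraction as HOCl = 1/(1 + 1.349) = 0.4257.
Free chlorine required for 2.39 ppm HOCl: 2.39 / 0.4257 = 5.614 ppm.
FC to add: 5.614 − 0.5 = 5.114 mg/L as Cl₂.
Cl₂ equivalent: 5.114 mg/L × 196,000 L = 1002 g.
Product at 89.9% available Cl: 1002 / 0.899 = 1115 g.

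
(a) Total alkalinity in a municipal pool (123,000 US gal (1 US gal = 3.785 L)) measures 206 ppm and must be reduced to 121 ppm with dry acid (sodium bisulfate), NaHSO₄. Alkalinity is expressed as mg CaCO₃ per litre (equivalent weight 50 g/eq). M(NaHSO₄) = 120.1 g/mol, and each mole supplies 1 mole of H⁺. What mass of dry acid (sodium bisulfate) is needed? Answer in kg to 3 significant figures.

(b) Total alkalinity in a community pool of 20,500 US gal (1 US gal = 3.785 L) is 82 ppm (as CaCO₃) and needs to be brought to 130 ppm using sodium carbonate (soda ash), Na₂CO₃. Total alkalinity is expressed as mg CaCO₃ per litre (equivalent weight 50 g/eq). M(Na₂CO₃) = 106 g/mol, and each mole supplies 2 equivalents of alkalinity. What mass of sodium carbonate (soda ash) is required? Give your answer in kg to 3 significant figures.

(a) 95.1 kg; (b) 3.95 kg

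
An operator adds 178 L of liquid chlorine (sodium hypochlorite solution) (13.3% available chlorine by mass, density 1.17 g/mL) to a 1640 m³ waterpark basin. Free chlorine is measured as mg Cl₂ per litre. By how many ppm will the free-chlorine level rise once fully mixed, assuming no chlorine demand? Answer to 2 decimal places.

16.89 ppm

Volume: 1640 m³ = 1,640,000 L.
Mass of solution: 178 L × 1000 mL/L × 1.17 g/mL = 208,300 g.
Available chlorine delivered: 208,300 g × 0.133 = 27,700 g as Cl₂.
Concentration rise: 27,700 g / 1,640,000 L = 16.89 mg/L = 16.89 ppm.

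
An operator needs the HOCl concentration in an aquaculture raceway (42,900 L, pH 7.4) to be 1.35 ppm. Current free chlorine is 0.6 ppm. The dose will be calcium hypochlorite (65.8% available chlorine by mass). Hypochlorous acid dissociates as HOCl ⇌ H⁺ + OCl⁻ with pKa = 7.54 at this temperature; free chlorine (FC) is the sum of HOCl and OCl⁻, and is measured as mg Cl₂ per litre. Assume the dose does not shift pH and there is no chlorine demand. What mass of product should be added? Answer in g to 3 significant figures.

113 g

[OCl⁻]/[HOCl] = 10^(pH − pKa) = 10^(7.4 − 7.54) = 0.7244; fraction as HOCl = 1/(1 + 0.7244) = 0.5799.
Free chlorine required for 1.35 ppm HOCl: 1.35 / 0.5799 = 2.328 ppm.
FC to add: 2.328 − 0.6 = 1.728 mg/L as Cl₂.
Cl₂ equivalent: 1.728 mg/L × 42,900 L = 74.13 g.
Product at 65.8% available Cl: 74.13 / 0.658 = 112.7 g.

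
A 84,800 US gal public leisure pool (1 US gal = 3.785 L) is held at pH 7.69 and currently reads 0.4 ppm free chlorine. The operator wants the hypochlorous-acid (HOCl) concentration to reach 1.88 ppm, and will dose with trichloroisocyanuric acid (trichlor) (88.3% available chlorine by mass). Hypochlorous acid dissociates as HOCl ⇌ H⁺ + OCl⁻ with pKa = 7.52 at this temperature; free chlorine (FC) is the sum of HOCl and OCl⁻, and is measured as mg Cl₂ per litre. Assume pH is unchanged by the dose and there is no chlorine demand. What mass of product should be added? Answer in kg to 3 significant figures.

Volume: 84,800 US gal × 3.785 L/gal = 320,968 L.
[OCl⁻]/[HOCl] = 10^(pH − pKa) = 10^(7.69 − 7.52) = 1.479; fraction as HOCl = 1/(1 + 1.479) = 0.4034.
Free chlorine required for 1.88 ppm HOCl: 1.88 / 0.4034 = 4.661 ppm.
FC to add: 4.661 − 0.4 = 4.261 mg/L as Cl₂.
Cl₂ equivalent: 4.261 mg/L × 320,968 L = 1368 g.
Product at 88.3% available Cl: 1368 / 0.883 = 1549 g.

1.55 kg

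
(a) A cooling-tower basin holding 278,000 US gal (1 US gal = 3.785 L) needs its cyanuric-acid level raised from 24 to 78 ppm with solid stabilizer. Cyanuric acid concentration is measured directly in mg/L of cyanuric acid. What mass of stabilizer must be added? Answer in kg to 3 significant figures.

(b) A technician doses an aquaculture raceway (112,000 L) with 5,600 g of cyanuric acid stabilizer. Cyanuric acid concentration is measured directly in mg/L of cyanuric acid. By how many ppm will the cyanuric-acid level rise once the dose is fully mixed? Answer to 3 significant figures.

(a) 56.8 kg; (b) 50.0 ppm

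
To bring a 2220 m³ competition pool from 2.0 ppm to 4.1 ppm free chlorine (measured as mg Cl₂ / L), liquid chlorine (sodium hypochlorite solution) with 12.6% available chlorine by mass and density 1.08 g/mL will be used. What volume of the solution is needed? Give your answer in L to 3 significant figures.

34.3 L

Volume: 2220 m³ = 2,220,000 L.
Chlorine deficit: 4.1 − 2.0 = 2.1 ppm = 2.1 mg/L as Cl₂.
Cl₂ equivalent needed: 2.1 mg/L × 2,220,000 L = 4,662,000 mg = 4662 g.
Product at 12.6% available chlorine: 4662 / 0.126 = 37,000 g.
Volume at density 1.08 g/mL: 37,000 g ÷ 1.08 g/mL = 34,260 mL.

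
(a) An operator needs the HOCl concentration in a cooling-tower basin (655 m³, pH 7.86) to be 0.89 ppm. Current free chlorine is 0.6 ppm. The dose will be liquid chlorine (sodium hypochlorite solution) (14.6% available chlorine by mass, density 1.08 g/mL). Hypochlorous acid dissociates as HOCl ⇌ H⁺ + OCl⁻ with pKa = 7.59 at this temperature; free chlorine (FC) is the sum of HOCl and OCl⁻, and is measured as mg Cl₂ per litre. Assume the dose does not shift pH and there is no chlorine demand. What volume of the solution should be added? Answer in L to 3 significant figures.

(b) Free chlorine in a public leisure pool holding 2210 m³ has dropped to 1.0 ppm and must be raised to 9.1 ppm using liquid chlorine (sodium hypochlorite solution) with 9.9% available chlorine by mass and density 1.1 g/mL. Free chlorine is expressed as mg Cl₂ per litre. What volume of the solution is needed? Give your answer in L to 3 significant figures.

(a) 8.09 L; (b) 164 L

(a) Volume: 655 m³ = 655,000 L.
(a) [OCl⁻]/[HOCl] = 10^(pH − pKa) = 10^(7.86 − 7.59) = 1.862; fraction as HOCl = 1/(1 + 1.862) = 0.3494.
(a) Free chlorine required for 0.89 ppm HOCl: 0.89 / 0.3494 = 2.547 ppm.
(a) FC to add: 2.547 − 0.6 = 1.947 mg/L as Cl₂.
(a) Cl₂ equivalent: 1.947 mg/L × 655,000 L = 1275 g.
(a) Product at 14.6% available Cl: 1275 / 0.146 = 8736 g.
(a) Volume: 8736 g ÷ 1.08 g/mL = 8089 mL.

(b) Volume: 2210 m³ = 2,210,000 L.
(b) Chlorine deficit: 9.1 − 1.0 = 8.1 ppm = 8.1 mg/L as Cl₂.
(b) Cl₂ equivalent needed: 8.1 mg/L × 2,210,000 L = 17,900,000 mg = 17,900 g.
(b) Product at 9.9% available chlorine: 17,900 / 0.099 = 180,800 g.
(b) Volume at density 1.1 g/mL: 180,800 g ÷ 1.1 g/mL = 164,400 mL.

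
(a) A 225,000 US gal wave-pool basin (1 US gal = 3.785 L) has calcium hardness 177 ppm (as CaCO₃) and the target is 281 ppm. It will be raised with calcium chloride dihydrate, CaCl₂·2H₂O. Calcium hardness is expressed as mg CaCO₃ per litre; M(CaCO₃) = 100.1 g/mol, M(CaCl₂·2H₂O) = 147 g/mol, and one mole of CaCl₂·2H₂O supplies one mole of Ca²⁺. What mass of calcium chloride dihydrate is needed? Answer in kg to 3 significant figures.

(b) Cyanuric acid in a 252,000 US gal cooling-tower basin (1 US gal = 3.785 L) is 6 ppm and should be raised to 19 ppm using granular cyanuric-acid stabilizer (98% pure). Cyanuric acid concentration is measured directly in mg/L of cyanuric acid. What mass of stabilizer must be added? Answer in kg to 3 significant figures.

(a) Volume: 225,000 US gal × 3.785 L/gal = 851,625 L.
(a) Hardness to add: (281 − 177) = 104 mg/L as CaCO₃ × 851,625 L = 88,570 g as CaCO₃.
(a) Moles of Ca²⁺ (1 mol Ca²⁺ ≡ 1 mol CaCO₃): 88,570 / 100.1 g/mol = 884.8 mol.
(a) Mass of CaCl₂·2H₂O: 884.8 × 147 = 130,100 g.

(b) Volume: 252,000 US gal × 3.785 L/gal = 953,820 L.
(b) CYA to add: (19 − 6) = 13 mg/L × 953,820 L = 12,400 g cyanuric acid.
(b) At 98% purity: 12,400 / 0.98 = 12,650 g product.

(a) 130 kg; (b) 12.7 kg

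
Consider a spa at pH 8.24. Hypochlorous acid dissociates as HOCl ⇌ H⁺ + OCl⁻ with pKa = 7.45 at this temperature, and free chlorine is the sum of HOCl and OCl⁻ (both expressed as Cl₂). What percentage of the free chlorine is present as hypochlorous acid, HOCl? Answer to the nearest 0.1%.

[OCl⁻]/[HOCl] = 10^(pH − pKa) = 10^(8.24 − 7.45) = 10^0.79 = 6.166.
Fraction as HOCl = 1 / (1 + 6.166) = 0.1395.

14.0%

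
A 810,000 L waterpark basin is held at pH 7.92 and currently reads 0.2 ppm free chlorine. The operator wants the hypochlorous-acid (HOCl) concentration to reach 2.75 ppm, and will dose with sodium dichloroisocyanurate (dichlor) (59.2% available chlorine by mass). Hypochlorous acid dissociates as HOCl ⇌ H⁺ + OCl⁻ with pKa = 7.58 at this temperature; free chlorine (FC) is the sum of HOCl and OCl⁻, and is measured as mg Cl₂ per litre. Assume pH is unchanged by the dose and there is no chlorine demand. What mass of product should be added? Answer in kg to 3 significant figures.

11.7 kg

[OCl⁻]/[HOCl] = 10^(pH − pKa) = 10^(7.92 − 7.58) = 2.188; fraction as HOCl = 1/(1 + 2.188) = 0.3137.
Free chlorine required for 2.75 ppm HOCl: 2.75 / 0.3137 = 8.766 ppm.
FC to add: 8.766 − 0.2 = 8.566 mg/L as Cl₂.
Cl₂ equivalent: 8.566 mg/L × 810,000 L = 6939 g.
Product at 59.2% available Cl: 6939 / 0.592 = 11,720 g.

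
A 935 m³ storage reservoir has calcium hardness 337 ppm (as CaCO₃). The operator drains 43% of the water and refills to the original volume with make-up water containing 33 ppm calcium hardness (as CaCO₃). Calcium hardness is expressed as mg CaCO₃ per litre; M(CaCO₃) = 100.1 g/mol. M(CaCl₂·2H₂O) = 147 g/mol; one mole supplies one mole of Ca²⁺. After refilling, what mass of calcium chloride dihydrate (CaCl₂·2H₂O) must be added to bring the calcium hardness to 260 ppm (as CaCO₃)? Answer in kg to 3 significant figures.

73.8 kg

Volume: 935 m³ = 935,000 L.
After draining 43% and refilling: 337 × 0.57 + 33 × 0.43 = 206.28 ppm.
Deficit to target: 260 − 206.28 = 53.72 mg/L.
As CaCO₃: 53.72 mg/L × 935,000 L = 50,230 g; ÷ 100.1 = 501.8 mol Ca²⁺.
Mass: 501.8 × 147 = 73,760 g.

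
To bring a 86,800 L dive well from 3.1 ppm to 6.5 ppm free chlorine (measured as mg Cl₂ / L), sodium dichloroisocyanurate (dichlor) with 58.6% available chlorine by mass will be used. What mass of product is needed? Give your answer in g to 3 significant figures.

504 g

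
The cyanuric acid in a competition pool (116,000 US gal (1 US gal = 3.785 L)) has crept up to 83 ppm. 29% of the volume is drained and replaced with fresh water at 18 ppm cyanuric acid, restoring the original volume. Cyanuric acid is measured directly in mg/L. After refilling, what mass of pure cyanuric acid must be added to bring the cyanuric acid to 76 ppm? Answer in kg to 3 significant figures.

5.20 kg

Volume: 116,000 US gal × 3.785 L/gal = 439,060 L.
After draining 29% and refilling: 83 × 0.71 + 18 × 0.29 = 64.15 ppm.
Deficit to target: 76 − 64.15 = 11.85 mg/L.
Mass: 11.85 mg/L × 439,060 L = 5203 g cyanuric acid.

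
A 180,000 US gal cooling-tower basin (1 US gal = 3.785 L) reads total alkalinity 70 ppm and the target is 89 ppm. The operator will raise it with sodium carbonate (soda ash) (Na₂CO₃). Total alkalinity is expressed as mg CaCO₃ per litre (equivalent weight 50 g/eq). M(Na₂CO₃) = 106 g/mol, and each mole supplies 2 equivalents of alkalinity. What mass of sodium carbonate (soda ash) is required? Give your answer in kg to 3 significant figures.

Volume: 180,000 US gal × 3.785 L/gal = 681,300 L.
Alkalinity to add: (89 − 70) = 19 mg/L as CaCO₃ × 681,300 L = 12,940 g as CaCO₃.
Equivalents: 12,940 g ÷ 50 g/eq = 258.9 eq.
Each mole of Na₂CO₃ supplies 2 eq, so 258.9 / 2 = 129.4 mol.
Mass: 129.4 mol × 106 g/mol = 13,720 g.

13.7 kg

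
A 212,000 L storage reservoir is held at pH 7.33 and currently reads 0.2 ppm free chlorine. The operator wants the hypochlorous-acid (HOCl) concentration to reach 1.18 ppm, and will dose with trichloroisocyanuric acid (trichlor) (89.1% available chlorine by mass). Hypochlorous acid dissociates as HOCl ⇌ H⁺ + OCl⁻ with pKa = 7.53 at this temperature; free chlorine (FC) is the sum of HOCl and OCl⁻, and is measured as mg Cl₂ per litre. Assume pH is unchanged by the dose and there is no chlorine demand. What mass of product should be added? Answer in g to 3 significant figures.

[OCl⁻]/[HOCl] = 10^(pH − pKa) = 10^(7.33 − 7.53) = 0.631; fraction as HOCl = 1/(1 + 0.631) = 0.6131.
Free chlorine required for 1.18 ppm HOCl: 1.18 / 0.6131 = 1.925 ppm.
FC to add: 1.925 − 0.2 = 1.725 mg/L as Cl₂.
Cl₂ equivalent: 1.725 mg/L × 212,000 L = 365.6 g.
Product at 89.1% available Cl: 365.6 / 0.891 = 410.3 g.

410 g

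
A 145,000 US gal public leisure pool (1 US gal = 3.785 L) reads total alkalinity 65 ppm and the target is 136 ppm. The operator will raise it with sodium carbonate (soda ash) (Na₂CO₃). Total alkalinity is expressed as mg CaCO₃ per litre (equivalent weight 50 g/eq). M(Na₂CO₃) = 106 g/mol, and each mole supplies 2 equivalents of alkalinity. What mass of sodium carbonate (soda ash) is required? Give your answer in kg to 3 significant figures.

41.3 kg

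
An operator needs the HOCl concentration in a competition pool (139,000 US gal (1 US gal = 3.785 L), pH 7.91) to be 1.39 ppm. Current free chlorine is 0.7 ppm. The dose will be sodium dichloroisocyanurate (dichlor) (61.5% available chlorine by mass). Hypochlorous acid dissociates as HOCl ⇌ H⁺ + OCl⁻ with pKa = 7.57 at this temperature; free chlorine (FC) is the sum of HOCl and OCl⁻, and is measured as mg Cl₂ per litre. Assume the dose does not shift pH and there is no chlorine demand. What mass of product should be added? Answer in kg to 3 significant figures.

Volume: 139,000 US gal × 3.785 L/gal = 526,115 L.
[OCl⁻]/[HOCl] = 10^(pH − pKa) = 10^(7.91 − 7.57) = 2.188; fraction as HOCl = 1/(1 + 2.188) = 0.3137.
Free chlorine required for 1.39 ppm HOCl: 1.39 / 0.3137 = 4.431 ppm.
FC to add: 4.431 − 0.7 = 3.731 mg/L as Cl₂.
Cl₂ equivalent: 3.731 mg/L × 526,115 L = 1963 g.
Product at 61.5% available Cl: 1963 / 0.615 = 3192 g.

3.19 kg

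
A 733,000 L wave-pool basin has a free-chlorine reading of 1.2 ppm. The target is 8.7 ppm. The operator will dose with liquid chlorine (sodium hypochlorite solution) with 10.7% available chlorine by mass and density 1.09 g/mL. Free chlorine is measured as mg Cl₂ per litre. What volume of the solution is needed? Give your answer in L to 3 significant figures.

47.1 L

Chlorine deficit: 8.7 − 1.2 = 7.5 ppm = 7.5 mg/L as Cl₂.
Cl₂ equivalent needed: 7.5 mg/L × 733,000 L = 5,498,000 mg = 5498 g.
Product at 10.7% available chlorine: 5498 / 0.107 = 51,380 g.
Volume at density 1.09 g/mL: 51,380 g ÷ 1.09 g/mL = 47,140 mL.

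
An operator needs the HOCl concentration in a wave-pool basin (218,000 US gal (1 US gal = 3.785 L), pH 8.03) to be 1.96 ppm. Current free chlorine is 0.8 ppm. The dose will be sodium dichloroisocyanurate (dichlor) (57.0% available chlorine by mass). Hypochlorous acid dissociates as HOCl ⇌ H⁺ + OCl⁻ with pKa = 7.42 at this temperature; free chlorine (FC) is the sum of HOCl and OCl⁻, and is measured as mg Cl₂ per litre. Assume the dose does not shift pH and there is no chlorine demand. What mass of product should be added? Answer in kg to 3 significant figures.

Volume: 218,000 US gal × 3.785 L/gal = 825,130 L.
[OCl⁻]/[HOCl] = 10^(pH − pKa) = 10^(8.03 − 7.42) = 4.074; fraction as HOCl = 1/(1 + 4.074) = 0.1971.
Free chlorine required for 1.96 ppm HOCl: 1.96 / 0.1971 = 9.945 ppm.
FC to add: 9.945 − 0.8 = 9.145 mg/L as Cl₂.
Cl₂ equivalent: 9.145 mg/L × 825,130 L = 7546 g.
Product at 57.0% available Cl: 7546 / 0.57 = 13,240 g.

13.2 kg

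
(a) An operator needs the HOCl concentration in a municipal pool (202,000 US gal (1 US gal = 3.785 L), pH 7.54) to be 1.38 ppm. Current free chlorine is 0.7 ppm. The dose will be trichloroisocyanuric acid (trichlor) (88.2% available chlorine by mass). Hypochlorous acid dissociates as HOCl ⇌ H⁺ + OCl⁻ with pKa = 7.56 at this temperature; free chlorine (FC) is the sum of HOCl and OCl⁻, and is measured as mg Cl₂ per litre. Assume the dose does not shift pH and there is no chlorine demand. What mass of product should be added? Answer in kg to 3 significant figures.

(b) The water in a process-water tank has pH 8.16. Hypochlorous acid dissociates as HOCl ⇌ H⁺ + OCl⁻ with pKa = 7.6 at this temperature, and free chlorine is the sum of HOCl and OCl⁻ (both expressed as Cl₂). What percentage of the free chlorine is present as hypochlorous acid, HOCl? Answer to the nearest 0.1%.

(a) 1.73 kg; (b) 21.6%

(a) Volume: 202,000 US gal × 3.785 L/gal = 764,570 L.
(a) [OCl⁻]/[HOCl] = 10^(pH − pKa) = 10^(7.54 − 7.56) = 0.955; fraction as HOCl = 1/(1 + 0.955) = 0.5115.
(a) Free chlorine required for 1.38 ppm HOCl: 1.38 / 0.5115 = 2.698 ppm.
(a) FC to add: 2.698 − 0.7 = 1.998 mg/L as Cl₂.
(a) Cl₂ equivalent: 1.998 mg/L × 764,570 L = 1528 g.
(a) Product at 88.2% available Cl: 1528 / 0.882 = 1732 g.

(b) [OCl⁻]/[HOCl] = 10^(pH − pKa) = 10^(8.16 − 7.6) = 10^0.56 = 3.631.
(b) Fraction as HOCl = 1 / (1 + 3.631) = 0.2159.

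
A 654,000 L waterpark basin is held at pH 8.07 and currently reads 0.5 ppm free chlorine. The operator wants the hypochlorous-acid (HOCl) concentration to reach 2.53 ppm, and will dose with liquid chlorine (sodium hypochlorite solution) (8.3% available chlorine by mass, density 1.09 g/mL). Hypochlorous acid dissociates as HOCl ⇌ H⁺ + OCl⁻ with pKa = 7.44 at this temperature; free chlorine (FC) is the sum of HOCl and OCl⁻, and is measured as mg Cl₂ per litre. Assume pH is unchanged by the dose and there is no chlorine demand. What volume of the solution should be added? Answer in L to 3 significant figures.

[OCl⁻]/[HOCl] = 10^(pH − pKa) = 10^(8.07 − 7.44) = 4.266; fraction as HOCl = 1/(1 + 4.266) = 0.1899.
Free chlorine required for 2.53 ppm HOCl: 2.53 / 0.1899 = 13.32 ppm.
FC to add: 13.32 − 0.5 = 12.82 mg/L as Cl₂.
Cl₂ equivalent: 12.82 mg/L × 654,000 L = 8386 g.
Product at 8.3% available Cl: 8386 / 0.083 = 101,000 g.
Volume: 101,000 g ÷ 1.09 g/mL = 92,690 mL.

92.7 L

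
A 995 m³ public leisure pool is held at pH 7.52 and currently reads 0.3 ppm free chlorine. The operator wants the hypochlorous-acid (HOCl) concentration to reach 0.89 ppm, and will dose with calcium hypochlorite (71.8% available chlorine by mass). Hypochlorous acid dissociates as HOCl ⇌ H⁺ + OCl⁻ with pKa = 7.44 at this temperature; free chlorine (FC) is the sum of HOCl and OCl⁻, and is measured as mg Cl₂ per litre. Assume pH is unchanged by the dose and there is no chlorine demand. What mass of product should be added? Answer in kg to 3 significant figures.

2.30 kg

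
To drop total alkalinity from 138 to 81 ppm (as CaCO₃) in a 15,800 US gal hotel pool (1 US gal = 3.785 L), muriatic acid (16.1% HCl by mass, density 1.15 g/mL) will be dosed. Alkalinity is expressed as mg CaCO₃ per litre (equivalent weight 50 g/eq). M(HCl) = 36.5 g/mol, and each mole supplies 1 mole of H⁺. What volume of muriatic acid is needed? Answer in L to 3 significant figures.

13.4 L

Volume: 15,800 US gal × 3.785 L/gal = 59,803 L.
Alkalinity to neutralize: (138 − 81) = 57 mg/L as CaCO₃ × 59,803 L = 3409 g as CaCO₃.
Equivalents of H⁺ required: 3409 ÷ 50 g/eq = 68.18 eq = 68.18 mol HCl.
Mass of HCl: 68.18 × 36.5 = 2488 g.
Mass of 16.1% solution: 2488 / 0.161 = 15,460 g.
Volume: 15,460 g ÷ 1.15 g/mL = 13,440 mL.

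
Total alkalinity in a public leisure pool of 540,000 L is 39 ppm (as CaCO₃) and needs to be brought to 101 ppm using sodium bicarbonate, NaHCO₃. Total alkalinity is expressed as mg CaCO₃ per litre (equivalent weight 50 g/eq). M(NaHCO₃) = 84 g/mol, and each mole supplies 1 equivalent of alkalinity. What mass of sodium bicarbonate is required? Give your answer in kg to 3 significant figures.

56.2 kg

Alkalinity to add: (101 − 39) = 62 mg/L as CaCO₃ × 540,000 L = 33,480 g as CaCO₃.
Equivalents: 33,480 g ÷ 50 g/eq = 669.6 eq.
NaHCO₃ supplies 1 eq per mole → 669.6 mol.
Mass: 669.6 mol × 84 g/mol = 56,250 g.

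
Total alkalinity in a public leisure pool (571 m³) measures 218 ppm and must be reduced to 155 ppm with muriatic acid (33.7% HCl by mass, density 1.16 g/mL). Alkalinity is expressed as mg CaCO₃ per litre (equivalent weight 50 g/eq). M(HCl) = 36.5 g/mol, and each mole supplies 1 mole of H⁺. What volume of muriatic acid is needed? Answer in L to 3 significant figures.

67.2 L

Volume: 571 m³ = 571,000 L.
Alkalinity to neutralize: (218 − 155) = 63 mg/L as CaCO₃ × 571,000 L = 35,970 g as CaCO₃.
Equivalents of H⁺ required: 35,970 ÷ 50 g/eq = 719.5 eq = 719.5 mol HCl.
Mass of HCl: 719.5 × 36.5 = 26,260 g.
Mass of 33.7% solution: 26,260 / 0.337 = 77,920 g.
Volume: 77,920 g ÷ 1.16 g/mL = 67,180 mL.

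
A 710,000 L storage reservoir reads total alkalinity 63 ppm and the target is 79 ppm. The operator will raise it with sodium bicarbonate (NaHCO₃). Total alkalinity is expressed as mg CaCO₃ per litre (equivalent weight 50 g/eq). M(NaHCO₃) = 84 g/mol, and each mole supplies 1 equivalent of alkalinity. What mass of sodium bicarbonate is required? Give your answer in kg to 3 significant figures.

19.1 kg

Alkalinity to add: (79 − 63) = 16 mg/L as CaCO₃ × 710,000 L = 11,360 g as CaCO₃.
Equivalents: 11,360 g ÷ 50 g/eq = 227.2 eq.
NaHCO₃ supplies 1 eq per mole → 227.2 mol.
Mass: 227.2 mol × 84 g/mol = 19,080 g.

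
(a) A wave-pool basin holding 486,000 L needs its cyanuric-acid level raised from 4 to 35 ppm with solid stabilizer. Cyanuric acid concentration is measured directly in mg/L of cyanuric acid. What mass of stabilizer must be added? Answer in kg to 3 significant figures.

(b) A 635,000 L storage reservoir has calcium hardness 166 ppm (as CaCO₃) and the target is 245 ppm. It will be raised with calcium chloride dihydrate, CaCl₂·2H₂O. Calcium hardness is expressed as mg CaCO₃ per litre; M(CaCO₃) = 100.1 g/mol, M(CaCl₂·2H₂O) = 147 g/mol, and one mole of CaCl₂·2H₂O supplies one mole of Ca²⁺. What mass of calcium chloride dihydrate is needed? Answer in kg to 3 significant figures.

(a) 15.1 kg; (b) 73.7 kg

(a) CYA to add: (35 − 4) = 31 mg/L × 486,000 L = 15,070 g cyanuric acid.

(b) Hardness to add: (245 − 166) = 79 mg/L as CaCO₃ × 635,000 L = 50,160 g as CaCO₃.
(b) Moles of Ca²⁺ (1 mol Ca²⁺ ≡ 1 mol CaCO₃): 50,160 / 100.1 g/mol = 501.1 mol.
(b) Mass of CaCl₂·2H₂O: 501.1 × 147 = 73,670 g.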